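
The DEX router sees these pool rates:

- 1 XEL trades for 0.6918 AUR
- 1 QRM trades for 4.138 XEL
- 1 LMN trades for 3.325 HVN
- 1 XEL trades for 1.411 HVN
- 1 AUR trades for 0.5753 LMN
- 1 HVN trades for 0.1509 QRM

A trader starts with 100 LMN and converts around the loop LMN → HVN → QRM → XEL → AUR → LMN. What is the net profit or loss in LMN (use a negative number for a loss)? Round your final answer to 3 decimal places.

-17.368

100 LMN × 3.325 = 332.5 HVN
332.5 HVN × 0.1509 = 50.17425 QRM
50.17425 QRM × 4.138 = 207.6210465 XEL
207.6210465 XEL × 0.6918 = 143.6322399687 AUR
143.6322399687 AUR × 0.5753 = 82.63162765399311 LMN
Net change: 82.63162765399311 − 100 = -17.36837234600689 LMN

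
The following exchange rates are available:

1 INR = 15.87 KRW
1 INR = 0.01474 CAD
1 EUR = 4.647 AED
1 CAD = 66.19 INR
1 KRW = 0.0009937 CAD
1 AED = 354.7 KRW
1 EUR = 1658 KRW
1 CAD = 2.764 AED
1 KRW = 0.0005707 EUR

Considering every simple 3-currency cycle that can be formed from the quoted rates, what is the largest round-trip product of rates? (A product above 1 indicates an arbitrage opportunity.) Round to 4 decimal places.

CAD→INR→KRW→CAD: 66.19 × 15.87 × 0.0009937 = 1.04382
AED→KRW→CAD→AED: 354.7 × 0.0009937 × 2.764 = 0.97421
EUR→AED→KRW→EUR: 4.647 × 354.7 × 0.0005707 = 0.94068
Maximum is CAD→INR→KRW→CAD at 1.0438; arbitrage exists.

1.0438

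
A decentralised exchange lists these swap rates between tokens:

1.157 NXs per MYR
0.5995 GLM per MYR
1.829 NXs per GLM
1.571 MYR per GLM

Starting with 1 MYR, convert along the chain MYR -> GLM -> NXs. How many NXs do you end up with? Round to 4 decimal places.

1 MYR × 0.5995 = 0.5995 GLM
0.5995 GLM × 1.829 = 1.0964855 NXs

1.0965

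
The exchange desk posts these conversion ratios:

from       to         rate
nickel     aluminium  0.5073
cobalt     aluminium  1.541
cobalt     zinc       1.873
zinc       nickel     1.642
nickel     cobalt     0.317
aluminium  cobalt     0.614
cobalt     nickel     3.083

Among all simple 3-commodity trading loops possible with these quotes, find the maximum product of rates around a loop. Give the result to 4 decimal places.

nickel→cobalt→zinc→nickel: 0.317 × 1.873 × 1.642 = 0.97492
aluminium→cobalt→nickel→aluminium: 0.614 × 3.083 × 0.5073 = 0.96030
Maximum is nickel→cobalt→zinc→nickel at 0.9749; no arbitrage — every cycle loses value.

0.9749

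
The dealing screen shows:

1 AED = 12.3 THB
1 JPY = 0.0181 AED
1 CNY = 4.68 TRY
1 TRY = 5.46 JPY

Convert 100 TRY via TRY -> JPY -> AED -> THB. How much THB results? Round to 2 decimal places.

100 TRY × 5.46 = 546 JPY
546 JPY × 0.0181 = 9.8826 AED
9.8826 AED × 12.3 = 121.55598 THB

121.56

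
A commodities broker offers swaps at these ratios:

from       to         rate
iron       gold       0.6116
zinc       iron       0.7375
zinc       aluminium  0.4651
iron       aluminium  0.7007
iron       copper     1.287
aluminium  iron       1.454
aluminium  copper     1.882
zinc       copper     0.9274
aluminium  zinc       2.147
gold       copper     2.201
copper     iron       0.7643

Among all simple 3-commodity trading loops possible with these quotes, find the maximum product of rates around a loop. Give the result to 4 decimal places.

aluminium→zinc→iron→aluminium: 2.147 × 0.7375 × 0.7007 = 1.10950
gold→copper→iron→gold: 2.201 × 0.7643 × 0.6116 = 1.02885
aluminium→copper→iron→aluminium: 1.882 × 0.7643 × 0.7007 = 1.00790
Maximum is aluminium→zinc→iron→aluminium at 1.1095; arbitrage exists.

1.1095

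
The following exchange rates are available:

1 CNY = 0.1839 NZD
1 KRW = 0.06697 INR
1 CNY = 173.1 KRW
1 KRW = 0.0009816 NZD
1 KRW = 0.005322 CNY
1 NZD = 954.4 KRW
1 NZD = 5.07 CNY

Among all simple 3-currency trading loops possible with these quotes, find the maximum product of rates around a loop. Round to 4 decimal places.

0.9341

NZD→KRW→CNY→NZD: 954.4 × 0.005322 × 0.1839 = 0.93409
NZD→CNY→KRW→NZD: 5.07 × 173.1 × 0.0009816 = 0.86147
Maximum is NZD→KRW→CNY→NZD at 0.9341; no arbitrage — every cycle loses value.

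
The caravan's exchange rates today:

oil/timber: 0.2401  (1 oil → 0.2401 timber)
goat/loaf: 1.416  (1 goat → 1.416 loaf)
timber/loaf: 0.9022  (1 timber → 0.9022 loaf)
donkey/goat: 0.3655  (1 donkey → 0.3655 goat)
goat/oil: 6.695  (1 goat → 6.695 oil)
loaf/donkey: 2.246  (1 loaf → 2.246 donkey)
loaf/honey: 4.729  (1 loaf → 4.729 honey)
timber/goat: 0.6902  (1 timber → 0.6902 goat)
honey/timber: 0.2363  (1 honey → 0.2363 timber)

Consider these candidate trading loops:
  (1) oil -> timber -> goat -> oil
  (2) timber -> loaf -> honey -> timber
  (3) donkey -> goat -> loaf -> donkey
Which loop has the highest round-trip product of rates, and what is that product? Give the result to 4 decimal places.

(1) 0.2401 × 0.6902 × 6.695 = 1.10948
(2) 0.9022 × 4.729 × 0.2363 = 1.00817
(3) 0.3655 × 1.416 × 2.246 = 1.16241
Highest is cycle (3) at 1.1624 (>1, arbitrage).

1.1624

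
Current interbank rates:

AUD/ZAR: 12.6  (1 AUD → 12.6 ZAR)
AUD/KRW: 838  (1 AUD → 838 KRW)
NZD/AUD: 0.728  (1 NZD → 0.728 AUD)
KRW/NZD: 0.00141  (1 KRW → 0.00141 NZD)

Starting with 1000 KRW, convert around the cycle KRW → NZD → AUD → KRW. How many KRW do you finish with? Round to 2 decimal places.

860.19

1000 KRW × 0.00141 = 1.41 NZD
1.41 NZD × 0.728 = 1.02648 AUD
1.02648 AUD × 838 = 860.19024 KRW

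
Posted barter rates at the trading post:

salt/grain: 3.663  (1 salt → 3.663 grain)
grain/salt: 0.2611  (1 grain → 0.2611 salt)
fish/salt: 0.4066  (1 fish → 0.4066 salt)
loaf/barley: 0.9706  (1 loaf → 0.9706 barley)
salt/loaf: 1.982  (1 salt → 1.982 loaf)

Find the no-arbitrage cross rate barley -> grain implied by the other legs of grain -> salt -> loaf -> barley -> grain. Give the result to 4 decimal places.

1.9909

Known legs of the cycle: 0.2611 × 1.982 × 0.9706 = 0.50228569412
For no arbitrage the full-cycle product must be 1, so the missing rate is 1 / 0.50228569412 ≈ 1.990899.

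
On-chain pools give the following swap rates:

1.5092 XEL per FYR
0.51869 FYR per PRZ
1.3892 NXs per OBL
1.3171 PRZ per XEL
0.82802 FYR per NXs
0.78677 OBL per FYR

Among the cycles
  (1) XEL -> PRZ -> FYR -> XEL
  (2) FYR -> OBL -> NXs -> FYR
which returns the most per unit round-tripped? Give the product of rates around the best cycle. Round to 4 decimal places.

1.0310

(1) 1.3171 × 0.51869 × 1.5092 = 1.03104
(2) 0.78677 × 1.3892 × 0.82802 = 0.90501
Highest is cycle (1) at 1.0310 (>1, arbitrage).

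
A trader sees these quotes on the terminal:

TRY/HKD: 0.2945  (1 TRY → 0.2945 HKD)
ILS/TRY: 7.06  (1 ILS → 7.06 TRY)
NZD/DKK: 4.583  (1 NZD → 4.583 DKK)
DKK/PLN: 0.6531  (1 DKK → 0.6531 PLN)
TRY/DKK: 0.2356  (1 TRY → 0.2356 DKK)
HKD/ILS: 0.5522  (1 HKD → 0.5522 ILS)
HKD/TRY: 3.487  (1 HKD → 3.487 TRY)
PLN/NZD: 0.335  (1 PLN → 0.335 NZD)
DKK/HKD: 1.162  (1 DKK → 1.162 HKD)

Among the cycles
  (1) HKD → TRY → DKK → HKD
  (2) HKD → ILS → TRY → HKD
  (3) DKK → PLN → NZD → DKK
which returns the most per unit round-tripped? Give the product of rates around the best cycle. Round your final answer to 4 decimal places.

(1) 3.487 × 0.2356 × 1.162 = 0.95463
(2) 0.5522 × 7.06 × 0.2945 = 1.14812
(3) 0.6531 × 0.335 × 4.583 = 1.00271
Highest is cycle (2) at 1.1481 (>1, arbitrage).

1.1481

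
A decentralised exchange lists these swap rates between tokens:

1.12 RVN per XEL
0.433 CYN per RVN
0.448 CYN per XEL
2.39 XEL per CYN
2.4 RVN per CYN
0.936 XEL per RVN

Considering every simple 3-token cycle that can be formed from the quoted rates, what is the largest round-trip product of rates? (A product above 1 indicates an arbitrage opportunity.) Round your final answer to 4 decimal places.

RVN→CYN→XEL→RVN: 0.433 × 2.39 × 1.12 = 1.15905
RVN→XEL→CYN→RVN: 0.936 × 0.448 × 2.4 = 1.00639
Maximum is RVN→CYN→XEL→RVN at 1.1591; arbitrage exists.

1.1591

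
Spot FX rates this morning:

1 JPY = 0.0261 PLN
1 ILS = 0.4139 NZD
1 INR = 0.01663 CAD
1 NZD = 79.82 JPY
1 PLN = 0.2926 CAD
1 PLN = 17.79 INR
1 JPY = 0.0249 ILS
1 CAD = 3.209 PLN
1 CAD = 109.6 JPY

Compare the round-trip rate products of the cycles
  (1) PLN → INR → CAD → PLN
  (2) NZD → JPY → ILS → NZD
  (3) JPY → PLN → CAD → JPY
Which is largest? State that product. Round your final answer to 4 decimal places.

(1) 17.79 × 0.01663 × 3.209 = 0.94938
(2) 79.82 × 0.0249 × 0.4139 = 0.82263
(3) 0.0261 × 0.2926 × 109.6 = 0.83700
Highest is cycle (1) at 0.9494 (≤1, no arbitrage).

0.9494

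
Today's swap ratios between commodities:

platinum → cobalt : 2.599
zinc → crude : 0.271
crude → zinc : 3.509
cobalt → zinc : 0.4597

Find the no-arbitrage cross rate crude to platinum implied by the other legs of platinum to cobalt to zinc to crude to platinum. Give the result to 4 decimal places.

Known legs of the cycle: 2.599 × 0.4597 × 0.271 = 0.3237800413
For no arbitrage the full-cycle product must be 1, so the missing rate is 1 / 0.3237800413 ≈ 3.088517.

3.0885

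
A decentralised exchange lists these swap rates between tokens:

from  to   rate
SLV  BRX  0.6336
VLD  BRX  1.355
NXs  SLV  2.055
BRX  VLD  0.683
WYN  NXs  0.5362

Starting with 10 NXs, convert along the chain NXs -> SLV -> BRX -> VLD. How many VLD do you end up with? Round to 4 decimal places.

8.8930

10 NXs × 2.055 = 20.55 SLV
20.55 SLV × 0.6336 = 13.02048 BRX
13.02048 BRX × 0.683 = 8.89298784 VLD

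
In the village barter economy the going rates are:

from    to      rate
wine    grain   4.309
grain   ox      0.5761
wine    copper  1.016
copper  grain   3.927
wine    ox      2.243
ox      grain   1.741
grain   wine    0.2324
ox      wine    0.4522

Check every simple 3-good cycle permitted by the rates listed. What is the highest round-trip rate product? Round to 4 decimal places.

wine→grain→ox→wine: 4.309 × 0.5761 × 0.4522 = 1.12255
wine→copper→grain→wine: 1.016 × 3.927 × 0.2324 = 0.92724
wine→ox→grain→wine: 2.243 × 1.741 × 0.2324 = 0.90754
Maximum is wine→grain→ox→wine at 1.1225; arbitrage exists.

1.1225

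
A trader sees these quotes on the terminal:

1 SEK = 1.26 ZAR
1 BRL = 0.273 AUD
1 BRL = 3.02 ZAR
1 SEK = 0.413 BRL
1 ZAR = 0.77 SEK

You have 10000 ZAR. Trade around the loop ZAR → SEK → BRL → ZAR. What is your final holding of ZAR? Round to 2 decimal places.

9603.90

10000 ZAR × 0.77 = 7700 SEK
7700 SEK × 0.413 = 3180.1 BRL
3180.1 BRL × 3.02 = 9603.902 ZAR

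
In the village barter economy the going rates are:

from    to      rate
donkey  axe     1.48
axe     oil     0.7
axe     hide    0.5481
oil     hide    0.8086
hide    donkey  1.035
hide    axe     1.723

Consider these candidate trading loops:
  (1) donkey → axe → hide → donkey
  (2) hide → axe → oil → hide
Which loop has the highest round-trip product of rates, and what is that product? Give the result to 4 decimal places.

0.9753

(1) 1.48 × 0.5481 × 1.035 = 0.83958
(2) 1.723 × 0.7 × 0.8086 = 0.97525
Highest is cycle (2) at 0.9753 (≤1, no arbitrage).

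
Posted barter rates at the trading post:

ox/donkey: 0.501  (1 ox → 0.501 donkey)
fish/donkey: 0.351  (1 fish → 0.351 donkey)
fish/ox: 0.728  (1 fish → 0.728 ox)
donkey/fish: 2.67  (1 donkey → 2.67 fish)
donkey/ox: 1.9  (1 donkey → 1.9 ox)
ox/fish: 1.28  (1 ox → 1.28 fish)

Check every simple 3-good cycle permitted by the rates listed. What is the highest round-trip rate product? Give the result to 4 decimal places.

ox→donkey→fish→ox: 0.501 × 2.67 × 0.728 = 0.97382
ox→fish→donkey→ox: 1.28 × 0.351 × 1.9 = 0.85363
Maximum is ox→donkey→fish→ox at 0.9738; no arbitrage — every cycle loses value.

0.9738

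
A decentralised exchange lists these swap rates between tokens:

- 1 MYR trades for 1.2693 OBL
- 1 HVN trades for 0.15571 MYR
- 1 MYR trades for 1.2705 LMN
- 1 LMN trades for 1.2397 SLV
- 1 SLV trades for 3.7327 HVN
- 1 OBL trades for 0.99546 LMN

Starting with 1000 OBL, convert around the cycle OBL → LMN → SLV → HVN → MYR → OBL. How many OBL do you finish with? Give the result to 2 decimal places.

910.43

1000 OBL × 0.99546 = 995.46 LMN
995.46 LMN × 1.2397 = 1234.071762 SLV
1234.071762 SLV × 3.7327 = 4606.4196660174 HVN
4606.4196660174 HVN × 0.15571 = 717.265606195569354 MYR
717.265606195569354 MYR × 1.2693 = 910.4252339440361810322 OBL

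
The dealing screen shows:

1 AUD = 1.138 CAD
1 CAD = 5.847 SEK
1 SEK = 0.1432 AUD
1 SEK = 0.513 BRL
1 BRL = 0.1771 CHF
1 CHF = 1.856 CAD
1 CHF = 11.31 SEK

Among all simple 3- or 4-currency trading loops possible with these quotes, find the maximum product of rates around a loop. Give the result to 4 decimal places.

SEK→BRL→CHF→SEK: 0.513 × 0.1771 × 11.31 = 1.02754
SEK→BRL→CHF→CAD→SEK: 0.513 × 0.1771 × 1.856 × 5.847 = 0.98593
AUD→CAD→SEK→AUD: 1.138 × 5.847 × 0.1432 = 0.95284
Maximum is SEK→BRL→CHF→SEK at 1.0275; arbitrage exists.

1.0275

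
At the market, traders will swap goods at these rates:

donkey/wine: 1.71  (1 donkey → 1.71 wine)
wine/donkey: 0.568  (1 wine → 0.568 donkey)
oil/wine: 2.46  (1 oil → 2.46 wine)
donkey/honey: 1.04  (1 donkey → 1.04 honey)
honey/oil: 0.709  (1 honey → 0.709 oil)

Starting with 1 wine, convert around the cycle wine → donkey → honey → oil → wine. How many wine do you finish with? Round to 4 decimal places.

1.0303

1 wine × 0.568 = 0.568 donkey
0.568 donkey × 1.04 = 0.59072 honey
0.59072 honey × 0.709 = 0.41882048 oil
0.41882048 oil × 2.46 = 1.0302983808 wine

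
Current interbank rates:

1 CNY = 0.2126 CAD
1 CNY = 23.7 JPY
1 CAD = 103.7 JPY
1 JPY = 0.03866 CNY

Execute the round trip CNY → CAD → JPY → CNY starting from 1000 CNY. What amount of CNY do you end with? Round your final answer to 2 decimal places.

1000 CNY × 0.2126 = 212.6 CAD
212.6 CAD × 103.7 = 22046.62 JPY
22046.62 JPY × 0.03866 = 852.3223292 CNY

852.32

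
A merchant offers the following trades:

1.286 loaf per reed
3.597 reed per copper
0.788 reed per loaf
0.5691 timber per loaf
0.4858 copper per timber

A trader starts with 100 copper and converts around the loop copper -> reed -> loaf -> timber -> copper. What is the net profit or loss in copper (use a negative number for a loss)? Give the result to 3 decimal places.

100 copper × 3.597 = 359.7 reed
359.7 reed × 1.286 = 462.5742 loaf
462.5742 loaf × 0.5691 = 263.25097722 timber
263.25097722 timber × 0.4858 = 127.887324733476 copper
Net change: 127.887324733476 − 100 = 27.887324733476 copper

27.887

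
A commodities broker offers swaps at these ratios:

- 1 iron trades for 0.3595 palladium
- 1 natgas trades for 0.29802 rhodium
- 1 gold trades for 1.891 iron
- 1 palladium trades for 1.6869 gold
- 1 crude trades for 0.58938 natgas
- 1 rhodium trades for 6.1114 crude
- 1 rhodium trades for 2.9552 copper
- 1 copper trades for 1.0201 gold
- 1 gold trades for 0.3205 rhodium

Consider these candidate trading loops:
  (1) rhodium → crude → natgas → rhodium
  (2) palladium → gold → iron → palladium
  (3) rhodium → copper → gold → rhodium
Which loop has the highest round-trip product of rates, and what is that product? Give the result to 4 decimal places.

(1) 6.1114 × 0.58938 × 0.29802 = 1.07345
(2) 1.6869 × 1.891 × 0.3595 = 1.14678
(3) 2.9552 × 1.0201 × 0.3205 = 0.96618
Highest is cycle (2) at 1.1468 (>1, arbitrage).

1.1468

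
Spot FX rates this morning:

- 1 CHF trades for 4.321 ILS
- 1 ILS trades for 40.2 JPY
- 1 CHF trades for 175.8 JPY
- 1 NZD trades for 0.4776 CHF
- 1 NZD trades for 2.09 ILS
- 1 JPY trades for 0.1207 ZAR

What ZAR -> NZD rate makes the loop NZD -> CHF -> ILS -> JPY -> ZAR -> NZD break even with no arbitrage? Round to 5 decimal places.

Known legs of the cycle: 0.4776 × 4.321 × 40.2 × 0.1207 = 10.013407898544
For no arbitrage the full-cycle product must be 1, so the missing rate is 1 / 10.013407898544 ≈ 0.0998661.

0.09987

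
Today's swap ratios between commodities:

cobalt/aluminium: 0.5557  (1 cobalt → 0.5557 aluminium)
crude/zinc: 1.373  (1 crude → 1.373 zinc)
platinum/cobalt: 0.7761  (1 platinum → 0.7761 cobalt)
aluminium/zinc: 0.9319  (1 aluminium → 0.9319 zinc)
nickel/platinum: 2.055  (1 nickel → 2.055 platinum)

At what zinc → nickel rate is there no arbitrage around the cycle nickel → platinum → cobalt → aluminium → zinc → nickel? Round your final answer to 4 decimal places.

1.2108

Known legs of the cycle: 2.055 × 0.7761 × 0.5557 × 0.9319 = 0.825922349242965
For no arbitrage the full-cycle product must be 1, so the missing rate is 1 / 0.825922349242965 ≈ 1.210768.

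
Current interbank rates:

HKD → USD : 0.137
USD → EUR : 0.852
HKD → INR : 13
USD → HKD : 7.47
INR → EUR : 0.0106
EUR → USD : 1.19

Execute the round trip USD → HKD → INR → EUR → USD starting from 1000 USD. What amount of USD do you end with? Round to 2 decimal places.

1000 USD × 7.47 = 7470 HKD
7470 HKD × 13 = 97110 INR
97110 INR × 0.0106 = 1029.366 EUR
1029.366 EUR × 1.19 = 1224.94554 USD

1224.95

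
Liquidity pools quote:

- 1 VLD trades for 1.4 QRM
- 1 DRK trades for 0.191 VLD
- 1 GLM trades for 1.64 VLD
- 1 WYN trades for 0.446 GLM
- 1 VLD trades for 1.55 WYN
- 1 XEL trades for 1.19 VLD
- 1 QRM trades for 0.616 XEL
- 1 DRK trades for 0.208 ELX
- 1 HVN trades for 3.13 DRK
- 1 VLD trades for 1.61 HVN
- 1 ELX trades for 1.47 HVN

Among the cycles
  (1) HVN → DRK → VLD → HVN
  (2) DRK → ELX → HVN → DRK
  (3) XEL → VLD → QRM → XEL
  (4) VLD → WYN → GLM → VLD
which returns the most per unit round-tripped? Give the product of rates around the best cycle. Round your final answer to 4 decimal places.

(1) 3.13 × 0.191 × 1.61 = 0.96251
(2) 0.208 × 1.47 × 3.13 = 0.95703
(3) 1.19 × 1.4 × 0.616 = 1.02626
(4) 1.55 × 0.446 × 1.64 = 1.13373
Highest is cycle (4) at 1.1337 (>1, arbitrage).

1.1337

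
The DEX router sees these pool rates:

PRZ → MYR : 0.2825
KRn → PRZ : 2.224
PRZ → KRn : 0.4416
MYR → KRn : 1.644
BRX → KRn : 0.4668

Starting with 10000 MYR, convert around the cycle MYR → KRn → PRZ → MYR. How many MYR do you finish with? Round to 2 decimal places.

10000 MYR × 1.644 = 16440 KRn
16440 KRn × 2.224 = 36562.56 PRZ
36562.56 PRZ × 0.2825 = 10328.9232 MYR

10328.92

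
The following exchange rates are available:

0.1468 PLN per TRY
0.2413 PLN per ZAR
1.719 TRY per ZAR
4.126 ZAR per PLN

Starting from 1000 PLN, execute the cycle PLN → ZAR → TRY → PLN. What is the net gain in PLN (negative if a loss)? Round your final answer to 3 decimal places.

41.193

1000 PLN × 4.126 = 4126 ZAR
4126 ZAR × 1.719 = 7092.594 TRY
7092.594 TRY × 0.1468 = 1041.1927992 PLN
Net change: 1041.1927992 − 1000 = 41.1927992 PLN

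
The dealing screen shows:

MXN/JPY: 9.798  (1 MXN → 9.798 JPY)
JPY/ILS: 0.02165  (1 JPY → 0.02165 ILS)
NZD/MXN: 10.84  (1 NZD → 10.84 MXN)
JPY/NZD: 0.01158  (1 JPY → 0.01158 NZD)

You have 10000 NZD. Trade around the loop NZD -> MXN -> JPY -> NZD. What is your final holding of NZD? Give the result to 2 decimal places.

10000 NZD × 10.84 = 108400 MXN
108400 MXN × 9.798 = 1062103.2 JPY
1062103.2 JPY × 0.01158 = 12299.155056 NZD

12299.16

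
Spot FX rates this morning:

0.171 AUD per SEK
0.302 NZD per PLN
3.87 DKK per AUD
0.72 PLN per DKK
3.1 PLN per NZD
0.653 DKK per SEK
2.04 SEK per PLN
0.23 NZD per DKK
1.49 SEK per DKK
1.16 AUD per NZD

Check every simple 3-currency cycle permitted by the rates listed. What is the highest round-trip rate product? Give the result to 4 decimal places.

NZD→AUD→DKK→NZD: 1.16 × 3.87 × 0.23 = 1.03252
AUD→DKK→SEK→AUD: 3.87 × 1.49 × 0.171 = 0.98604
PLN→SEK→DKK→PLN: 2.04 × 0.653 × 0.72 = 0.95913
Maximum is NZD→AUD→DKK→NZD at 1.0325; arbitrage exists.

1.0325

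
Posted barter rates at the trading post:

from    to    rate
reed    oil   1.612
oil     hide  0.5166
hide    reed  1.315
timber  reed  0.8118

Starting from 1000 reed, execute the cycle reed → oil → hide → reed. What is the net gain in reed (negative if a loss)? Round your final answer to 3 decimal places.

95.078

1000 reed × 1.612 = 1612 oil
1612 oil × 0.5166 = 832.7592 hide
832.7592 hide × 1.315 = 1095.078348 reed
Net change: 1095.078348 − 1000 = 95.078348 reed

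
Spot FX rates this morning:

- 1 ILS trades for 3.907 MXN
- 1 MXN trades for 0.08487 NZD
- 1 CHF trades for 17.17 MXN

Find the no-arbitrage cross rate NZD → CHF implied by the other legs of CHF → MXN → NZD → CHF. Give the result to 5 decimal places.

Known legs of the cycle: 17.17 × 0.08487 = 1.4572179
For no arbitrage the full-cycle product must be 1, so the missing rate is 1 / 1.4572179 ≈ 0.6862392.

0.68624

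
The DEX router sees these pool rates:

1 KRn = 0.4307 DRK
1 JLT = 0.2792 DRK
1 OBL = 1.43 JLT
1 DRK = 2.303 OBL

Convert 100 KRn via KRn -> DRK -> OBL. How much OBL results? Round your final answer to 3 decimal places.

100 KRn × 0.4307 = 43.07 DRK
43.07 DRK × 2.303 = 99.19021 OBL

99.190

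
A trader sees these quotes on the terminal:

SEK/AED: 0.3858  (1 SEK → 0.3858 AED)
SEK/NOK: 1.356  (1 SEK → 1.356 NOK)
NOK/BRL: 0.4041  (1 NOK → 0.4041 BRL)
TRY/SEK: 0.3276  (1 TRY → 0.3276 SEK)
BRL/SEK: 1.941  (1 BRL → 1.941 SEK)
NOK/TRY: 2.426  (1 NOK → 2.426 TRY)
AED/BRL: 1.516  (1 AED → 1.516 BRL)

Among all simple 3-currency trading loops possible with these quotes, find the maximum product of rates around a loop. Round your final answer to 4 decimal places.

AED→BRL→SEK→AED: 1.516 × 1.941 × 0.3858 = 1.13524
NOK→TRY→SEK→NOK: 2.426 × 0.3276 × 1.356 = 1.07769
NOK→BRL→SEK→NOK: 0.4041 × 1.941 × 1.356 = 1.06359
Maximum is AED→BRL→SEK→AED at 1.1352; arbitrage exists.

1.1352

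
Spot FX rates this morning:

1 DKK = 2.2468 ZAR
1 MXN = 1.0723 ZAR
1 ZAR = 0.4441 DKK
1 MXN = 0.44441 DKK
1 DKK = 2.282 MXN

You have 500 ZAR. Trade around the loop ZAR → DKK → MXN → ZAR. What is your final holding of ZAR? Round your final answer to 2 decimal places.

500 ZAR × 0.4441 = 222.05 DKK
222.05 DKK × 2.282 = 506.7181 MXN
506.7181 MXN × 1.0723 = 543.35381863 ZAR

543.35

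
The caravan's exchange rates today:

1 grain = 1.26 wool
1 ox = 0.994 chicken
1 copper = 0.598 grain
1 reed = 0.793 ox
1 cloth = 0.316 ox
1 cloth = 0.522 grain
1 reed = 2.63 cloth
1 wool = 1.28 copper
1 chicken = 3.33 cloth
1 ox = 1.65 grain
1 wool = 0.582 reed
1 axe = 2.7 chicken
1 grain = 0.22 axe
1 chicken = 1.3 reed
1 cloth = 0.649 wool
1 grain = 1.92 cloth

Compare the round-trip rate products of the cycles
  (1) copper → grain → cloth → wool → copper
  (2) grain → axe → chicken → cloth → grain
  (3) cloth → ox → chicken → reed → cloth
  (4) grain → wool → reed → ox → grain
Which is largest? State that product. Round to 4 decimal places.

1.0739

(1) 0.598 × 1.92 × 0.649 × 1.28 = 0.95380
(2) 0.22 × 2.7 × 3.33 × 0.522 = 1.03253
(3) 0.316 × 0.994 × 1.3 × 2.63 = 1.07392
(4) 1.26 × 0.582 × 0.793 × 1.65 = 0.95951
Highest is cycle (3) at 1.0739 (>1, arbitrage).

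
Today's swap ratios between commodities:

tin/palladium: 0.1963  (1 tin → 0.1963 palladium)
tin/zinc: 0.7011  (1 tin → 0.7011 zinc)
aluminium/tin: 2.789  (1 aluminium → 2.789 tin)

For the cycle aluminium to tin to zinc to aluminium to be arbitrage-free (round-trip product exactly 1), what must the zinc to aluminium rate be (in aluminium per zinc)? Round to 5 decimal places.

Known legs of the cycle: 2.789 × 0.7011 = 1.9553679
For no arbitrage the full-cycle product must be 1, so the missing rate is 1 / 1.9553679 ≈ 0.5114127.

0.51141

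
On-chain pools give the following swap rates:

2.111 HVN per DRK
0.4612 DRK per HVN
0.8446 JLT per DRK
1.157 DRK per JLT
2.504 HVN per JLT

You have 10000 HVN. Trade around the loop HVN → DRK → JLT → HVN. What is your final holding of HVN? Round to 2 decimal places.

9753.82

10000 HVN × 0.4612 = 4612 DRK
4612 DRK × 0.8446 = 3895.2952 JLT
3895.2952 JLT × 2.504 = 9753.8191808 HVN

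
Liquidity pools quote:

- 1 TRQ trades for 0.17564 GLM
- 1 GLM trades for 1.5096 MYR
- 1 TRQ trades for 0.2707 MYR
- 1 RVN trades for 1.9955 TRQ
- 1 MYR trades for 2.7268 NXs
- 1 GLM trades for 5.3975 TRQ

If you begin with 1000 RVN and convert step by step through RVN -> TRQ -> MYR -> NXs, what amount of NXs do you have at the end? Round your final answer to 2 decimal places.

1472.97

1000 RVN × 1.9955 = 1995.5 TRQ
1995.5 TRQ × 0.2707 = 540.18185 MYR
540.18185 MYR × 2.7268 = 1472.96786858 NXs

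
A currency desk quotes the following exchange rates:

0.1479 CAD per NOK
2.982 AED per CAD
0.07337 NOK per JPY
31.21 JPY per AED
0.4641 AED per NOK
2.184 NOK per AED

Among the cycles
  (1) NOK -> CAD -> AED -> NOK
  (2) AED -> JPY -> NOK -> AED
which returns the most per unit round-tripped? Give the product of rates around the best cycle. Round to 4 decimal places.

1.0627

(1) 0.1479 × 2.982 × 2.184 = 0.96323
(2) 31.21 × 0.07337 × 0.4641 = 1.06273
Highest is cycle (2) at 1.0627 (>1, arbitrage).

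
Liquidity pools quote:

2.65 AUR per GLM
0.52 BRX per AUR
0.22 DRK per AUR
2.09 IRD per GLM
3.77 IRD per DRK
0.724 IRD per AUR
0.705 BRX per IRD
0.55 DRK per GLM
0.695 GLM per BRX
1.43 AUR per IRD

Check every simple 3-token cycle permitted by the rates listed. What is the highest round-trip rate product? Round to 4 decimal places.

IRD→AUR→DRK→IRD: 1.43 × 0.22 × 3.77 = 1.18604
GLM→IRD→BRX→GLM: 2.09 × 0.705 × 0.695 = 1.02405
GLM→AUR→BRX→GLM: 2.65 × 0.52 × 0.695 = 0.95771
Maximum is IRD→AUR→DRK→IRD at 1.1860; arbitrage exists.

1.1860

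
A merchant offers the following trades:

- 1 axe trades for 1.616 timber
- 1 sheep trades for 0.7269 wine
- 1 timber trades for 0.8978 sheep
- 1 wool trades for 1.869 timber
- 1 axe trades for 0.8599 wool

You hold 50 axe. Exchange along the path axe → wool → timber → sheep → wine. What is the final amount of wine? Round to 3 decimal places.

52.442

50 axe × 0.8599 = 42.995 wool
42.995 wool × 1.869 = 80.357655 timber
80.357655 timber × 0.8978 = 72.145102659 sheep
72.145102659 sheep × 0.7269 = 52.4422751228271 wine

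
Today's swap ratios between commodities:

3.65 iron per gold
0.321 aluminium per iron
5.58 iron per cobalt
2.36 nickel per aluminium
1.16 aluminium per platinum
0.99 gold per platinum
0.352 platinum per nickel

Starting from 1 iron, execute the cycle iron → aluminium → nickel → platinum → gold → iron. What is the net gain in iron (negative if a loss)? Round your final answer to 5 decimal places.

1 iron × 0.321 = 0.321 aluminium
0.321 aluminium × 2.36 = 0.75756 nickel
0.75756 nickel × 0.352 = 0.26666112 platinum
0.26666112 platinum × 0.99 = 0.2639945088 gold
0.2639945088 gold × 3.65 = 0.96357995712 iron
Net change: 0.96357995712 − 1 = -0.03642004288 iron

-0.03642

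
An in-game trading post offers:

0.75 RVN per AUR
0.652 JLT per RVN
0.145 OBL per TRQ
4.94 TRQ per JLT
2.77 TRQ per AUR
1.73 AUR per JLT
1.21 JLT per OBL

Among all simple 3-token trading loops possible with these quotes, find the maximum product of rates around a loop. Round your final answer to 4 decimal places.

0.8667

TRQ→OBL→JLT→TRQ: 0.145 × 1.21 × 4.94 = 0.86672
RVN→JLT→AUR→RVN: 0.652 × 1.73 × 0.75 = 0.84597
Maximum is TRQ→OBL→JLT→TRQ at 0.8667; no arbitrage — every cycle loses value.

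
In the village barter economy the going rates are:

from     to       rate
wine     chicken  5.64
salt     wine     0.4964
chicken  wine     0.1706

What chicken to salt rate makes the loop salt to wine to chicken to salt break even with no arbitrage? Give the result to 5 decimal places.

Known legs of the cycle: 0.4964 × 5.64 = 2.799696
For no arbitrage the full-cycle product must be 1, so the missing rate is 1 / 2.799696 ≈ 0.3571816.

0.35718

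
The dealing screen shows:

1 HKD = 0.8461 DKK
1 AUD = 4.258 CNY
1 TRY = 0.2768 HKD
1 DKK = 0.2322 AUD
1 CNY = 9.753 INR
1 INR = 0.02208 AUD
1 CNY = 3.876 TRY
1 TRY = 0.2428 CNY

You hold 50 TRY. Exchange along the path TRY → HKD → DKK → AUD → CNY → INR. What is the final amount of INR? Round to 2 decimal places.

112.92

50 TRY × 0.2768 = 13.84 HKD
13.84 HKD × 0.8461 = 11.710024 DKK
11.710024 DKK × 0.2322 = 2.7190675728 AUD
2.7190675728 AUD × 4.258 = 11.5777897249824 CNY
11.5777897249824 CNY × 9.753 = 112.9181831877533472 INR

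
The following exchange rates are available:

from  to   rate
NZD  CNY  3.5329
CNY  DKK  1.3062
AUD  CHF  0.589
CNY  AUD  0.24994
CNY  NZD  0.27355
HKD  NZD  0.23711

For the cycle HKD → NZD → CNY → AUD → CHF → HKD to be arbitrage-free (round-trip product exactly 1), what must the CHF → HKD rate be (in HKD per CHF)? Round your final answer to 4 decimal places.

Known legs of the cycle: 0.23711 × 3.5329 × 0.24994 × 0.589 = 0.12331964775237254
For no arbitrage the full-cycle product must be 1, so the missing rate is 1 / 0.12331964775237254 ≈ 8.109008.

8.1090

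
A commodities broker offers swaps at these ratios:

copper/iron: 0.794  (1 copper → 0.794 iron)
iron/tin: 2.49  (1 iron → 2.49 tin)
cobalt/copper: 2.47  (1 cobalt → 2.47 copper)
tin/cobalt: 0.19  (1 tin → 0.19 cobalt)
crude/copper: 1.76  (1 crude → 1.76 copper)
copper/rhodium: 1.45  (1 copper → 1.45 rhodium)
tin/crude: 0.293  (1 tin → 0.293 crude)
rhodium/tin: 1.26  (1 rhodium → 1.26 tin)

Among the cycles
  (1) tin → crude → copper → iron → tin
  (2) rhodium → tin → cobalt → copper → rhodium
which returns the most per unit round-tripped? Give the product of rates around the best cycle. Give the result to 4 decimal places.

(1) 0.293 × 1.76 × 0.794 × 2.49 = 1.01953
(2) 1.26 × 0.19 × 2.47 × 1.45 = 0.85741
Highest is cycle (1) at 1.0195 (>1, arbitrage).

1.0195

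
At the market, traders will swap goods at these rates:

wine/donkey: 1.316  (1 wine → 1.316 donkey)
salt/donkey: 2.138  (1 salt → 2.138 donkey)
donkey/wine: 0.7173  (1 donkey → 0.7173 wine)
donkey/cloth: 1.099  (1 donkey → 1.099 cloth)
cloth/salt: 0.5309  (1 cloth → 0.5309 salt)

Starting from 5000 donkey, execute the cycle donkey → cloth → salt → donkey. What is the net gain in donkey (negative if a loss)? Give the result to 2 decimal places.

5000 donkey × 1.099 = 5495 cloth
5495 cloth × 0.5309 = 2917.2955 salt
2917.2955 salt × 2.138 = 6237.177779 donkey
Net change: 6237.177779 − 5000 = 1237.177779 donkey

1237.18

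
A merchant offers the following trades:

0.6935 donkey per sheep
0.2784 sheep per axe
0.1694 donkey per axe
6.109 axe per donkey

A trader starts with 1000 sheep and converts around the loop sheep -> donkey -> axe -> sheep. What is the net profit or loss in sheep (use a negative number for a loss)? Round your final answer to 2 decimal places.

179.47

1000 sheep × 0.6935 = 693.5 donkey
693.5 donkey × 6.109 = 4236.5915 axe
4236.5915 axe × 0.2784 = 1179.4670736 sheep
Net change: 1179.4670736 − 1000 = 179.4670736 sheep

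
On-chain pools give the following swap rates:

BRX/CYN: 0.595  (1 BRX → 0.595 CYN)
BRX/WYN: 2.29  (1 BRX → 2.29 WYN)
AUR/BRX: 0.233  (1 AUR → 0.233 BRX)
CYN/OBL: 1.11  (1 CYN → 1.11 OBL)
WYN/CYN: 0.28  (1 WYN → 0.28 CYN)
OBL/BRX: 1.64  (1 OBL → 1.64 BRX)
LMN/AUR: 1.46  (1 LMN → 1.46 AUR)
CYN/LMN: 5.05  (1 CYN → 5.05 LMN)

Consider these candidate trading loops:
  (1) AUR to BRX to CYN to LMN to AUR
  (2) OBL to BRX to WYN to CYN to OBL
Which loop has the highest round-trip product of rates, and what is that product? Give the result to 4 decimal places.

(1) 0.233 × 0.595 × 5.05 × 1.46 = 1.02216
(2) 1.64 × 2.29 × 0.28 × 1.11 = 1.16724
Highest is cycle (2) at 1.1672 (>1, arbitrage).

1.1672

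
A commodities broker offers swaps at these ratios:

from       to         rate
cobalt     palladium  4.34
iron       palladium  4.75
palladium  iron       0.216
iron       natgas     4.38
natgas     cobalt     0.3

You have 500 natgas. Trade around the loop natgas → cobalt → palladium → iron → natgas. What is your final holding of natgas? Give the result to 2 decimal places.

615.90

500 natgas × 0.3 = 150 cobalt
150 cobalt × 4.34 = 651 palladium
651 palladium × 0.216 = 140.616 iron
140.616 iron × 4.38 = 615.89808 natgas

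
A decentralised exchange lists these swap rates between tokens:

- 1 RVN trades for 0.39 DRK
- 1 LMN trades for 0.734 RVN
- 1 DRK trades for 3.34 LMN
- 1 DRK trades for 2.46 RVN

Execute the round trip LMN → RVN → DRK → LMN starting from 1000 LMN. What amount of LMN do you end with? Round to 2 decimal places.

1000 LMN × 0.734 = 734 RVN
734 RVN × 0.39 = 286.26 DRK
286.26 DRK × 3.34 = 956.1084 LMN

956.11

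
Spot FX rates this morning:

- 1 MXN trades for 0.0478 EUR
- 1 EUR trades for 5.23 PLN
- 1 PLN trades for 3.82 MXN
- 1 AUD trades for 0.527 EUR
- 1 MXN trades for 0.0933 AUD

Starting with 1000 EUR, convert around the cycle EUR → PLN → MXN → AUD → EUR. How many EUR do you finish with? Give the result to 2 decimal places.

982.33

1000 EUR × 5.23 = 5230 PLN
5230 PLN × 3.82 = 19978.6 MXN
19978.6 MXN × 0.0933 = 1864.00338 AUD
1864.00338 AUD × 0.527 = 982.32978126 EUR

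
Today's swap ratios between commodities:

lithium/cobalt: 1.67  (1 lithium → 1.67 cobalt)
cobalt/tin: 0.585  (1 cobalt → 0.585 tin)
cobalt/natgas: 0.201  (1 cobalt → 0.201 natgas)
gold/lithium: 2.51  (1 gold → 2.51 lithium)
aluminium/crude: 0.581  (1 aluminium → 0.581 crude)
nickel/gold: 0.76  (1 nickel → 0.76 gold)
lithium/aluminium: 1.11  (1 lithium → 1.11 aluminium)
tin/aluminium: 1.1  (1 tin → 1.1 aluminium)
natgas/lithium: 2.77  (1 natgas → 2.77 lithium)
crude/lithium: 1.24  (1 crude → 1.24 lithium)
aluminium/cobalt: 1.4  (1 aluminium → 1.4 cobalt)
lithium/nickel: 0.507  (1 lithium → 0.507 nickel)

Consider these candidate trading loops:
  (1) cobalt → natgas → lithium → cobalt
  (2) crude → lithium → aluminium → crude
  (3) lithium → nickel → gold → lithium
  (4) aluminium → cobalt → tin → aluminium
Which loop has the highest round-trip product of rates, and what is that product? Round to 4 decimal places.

(1) 0.201 × 2.77 × 1.67 = 0.92981
(2) 1.24 × 1.11 × 0.581 = 0.79969
(3) 0.507 × 0.76 × 2.51 = 0.96715
(4) 1.4 × 0.585 × 1.1 = 0.90090
Highest is cycle (3) at 0.9672 (≤1, no arbitrage).

0.9672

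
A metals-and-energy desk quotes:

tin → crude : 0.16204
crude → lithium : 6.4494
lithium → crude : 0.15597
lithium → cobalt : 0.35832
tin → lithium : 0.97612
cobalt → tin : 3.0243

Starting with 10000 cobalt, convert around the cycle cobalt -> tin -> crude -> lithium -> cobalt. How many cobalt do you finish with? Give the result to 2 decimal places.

10000 cobalt × 3.0243 = 30243 tin
30243 tin × 0.16204 = 4900.57572 crude
4900.57572 crude × 6.4494 = 31605.773048568 lithium
31605.773048568 lithium × 0.35832 = 11324.98059876288576 cobalt

11324.98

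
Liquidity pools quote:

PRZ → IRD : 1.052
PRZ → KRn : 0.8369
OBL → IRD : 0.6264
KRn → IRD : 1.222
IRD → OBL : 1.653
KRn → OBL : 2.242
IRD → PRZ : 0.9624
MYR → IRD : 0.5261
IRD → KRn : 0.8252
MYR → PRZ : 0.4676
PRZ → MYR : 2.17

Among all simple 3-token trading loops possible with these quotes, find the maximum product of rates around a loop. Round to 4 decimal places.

1.1589

KRn→OBL→IRD→KRn: 2.242 × 0.6264 × 0.8252 = 1.15890
PRZ→MYR→IRD→PRZ: 2.17 × 0.5261 × 0.9624 = 1.09871
PRZ→KRn→IRD→PRZ: 0.8369 × 1.222 × 0.9624 = 0.98424
Maximum is KRn→OBL→IRD→KRn at 1.1589; arbitrage exists.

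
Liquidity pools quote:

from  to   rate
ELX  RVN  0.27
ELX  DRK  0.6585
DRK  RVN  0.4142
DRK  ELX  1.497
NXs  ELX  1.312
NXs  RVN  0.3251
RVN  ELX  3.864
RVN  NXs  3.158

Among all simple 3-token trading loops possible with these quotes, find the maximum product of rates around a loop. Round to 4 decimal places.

NXs→ELX→RVN→NXs: 1.312 × 0.27 × 3.158 = 1.11869
ELX→DRK→RVN→ELX: 0.6585 × 0.4142 × 3.864 = 1.05391
Maximum is NXs→ELX→RVN→NXs at 1.1187; arbitrage exists.

1.1187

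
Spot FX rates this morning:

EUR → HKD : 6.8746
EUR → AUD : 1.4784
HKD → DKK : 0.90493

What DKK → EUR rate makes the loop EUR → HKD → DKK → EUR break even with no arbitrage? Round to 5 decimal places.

Known legs of the cycle: 6.8746 × 0.90493 = 6.221031778
For no arbitrage the full-cycle product must be 1, so the missing rate is 1 / 6.221031778 ≈ 0.1607450.

0.16075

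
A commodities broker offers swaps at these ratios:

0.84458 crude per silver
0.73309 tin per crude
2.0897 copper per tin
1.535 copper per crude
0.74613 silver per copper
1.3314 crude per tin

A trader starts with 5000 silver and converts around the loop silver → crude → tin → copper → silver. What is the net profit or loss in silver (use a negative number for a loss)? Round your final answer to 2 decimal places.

-173.12

5000 silver × 0.84458 = 4222.9 crude
4222.9 crude × 0.73309 = 3095.765761 tin
3095.765761 tin × 2.0897 = 6469.2217107617 copper
6469.2217107617 copper × 0.74613 = 4826.880395050627221 silver
Net change: 4826.880395050627221 − 5000 = -173.119604949372779 silver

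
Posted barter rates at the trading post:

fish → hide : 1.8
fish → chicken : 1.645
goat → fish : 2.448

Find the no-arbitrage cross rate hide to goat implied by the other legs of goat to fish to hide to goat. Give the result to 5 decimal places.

0.22694

Known legs of the cycle: 2.448 × 1.8 = 4.4064
For no arbitrage the full-cycle product must be 1, so the missing rate is 1 / 4.4064 ≈ 0.2269426.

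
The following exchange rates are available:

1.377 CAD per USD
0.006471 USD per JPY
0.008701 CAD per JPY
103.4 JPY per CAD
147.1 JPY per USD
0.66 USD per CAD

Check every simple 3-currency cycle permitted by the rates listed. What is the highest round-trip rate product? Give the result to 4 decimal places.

0.9214

CAD→JPY→USD→CAD: 103.4 × 0.006471 × 1.377 = 0.92135
CAD→USD→JPY→CAD: 0.66 × 147.1 × 0.008701 = 0.84475
Maximum is CAD→JPY→USD→CAD at 0.9214; no arbitrage — every cycle loses value.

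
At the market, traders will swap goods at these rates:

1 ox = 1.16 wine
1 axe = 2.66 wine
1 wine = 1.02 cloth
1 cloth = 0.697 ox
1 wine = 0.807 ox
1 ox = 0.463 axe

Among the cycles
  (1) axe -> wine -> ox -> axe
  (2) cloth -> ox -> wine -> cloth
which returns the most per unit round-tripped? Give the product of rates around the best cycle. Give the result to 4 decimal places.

(1) 2.66 × 0.807 × 0.463 = 0.99389
(2) 0.697 × 1.16 × 1.02 = 0.82469
Highest is cycle (1) at 0.9939 (≤1, no arbitrage).

0.9939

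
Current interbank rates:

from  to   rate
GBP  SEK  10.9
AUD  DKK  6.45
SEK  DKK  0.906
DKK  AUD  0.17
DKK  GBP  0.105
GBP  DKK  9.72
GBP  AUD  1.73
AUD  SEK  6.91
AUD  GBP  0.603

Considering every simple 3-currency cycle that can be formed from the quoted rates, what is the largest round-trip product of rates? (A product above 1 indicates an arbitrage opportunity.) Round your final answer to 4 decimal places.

GBP→AUD→DKK→GBP: 1.73 × 6.45 × 0.105 = 1.17164
AUD→SEK→DKK→AUD: 6.91 × 0.906 × 0.17 = 1.06428
GBP→SEK→DKK→GBP: 10.9 × 0.906 × 0.105 = 1.03692
GBP→DKK→AUD→GBP: 9.72 × 0.17 × 0.603 = 0.99640
Maximum is GBP→AUD→DKK→GBP at 1.1716; arbitrage exists.

1.1716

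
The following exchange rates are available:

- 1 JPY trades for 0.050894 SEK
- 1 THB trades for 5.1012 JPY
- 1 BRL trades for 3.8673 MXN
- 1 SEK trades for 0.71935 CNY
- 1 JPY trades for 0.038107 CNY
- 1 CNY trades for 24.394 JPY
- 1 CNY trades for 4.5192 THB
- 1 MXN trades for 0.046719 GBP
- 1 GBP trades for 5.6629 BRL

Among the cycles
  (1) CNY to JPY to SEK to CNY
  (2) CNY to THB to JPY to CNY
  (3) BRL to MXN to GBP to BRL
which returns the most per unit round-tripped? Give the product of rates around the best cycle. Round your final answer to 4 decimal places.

(1) 24.394 × 0.050894 × 0.71935 = 0.89308
(2) 4.5192 × 5.1012 × 0.038107 = 0.87849
(3) 3.8673 × 0.046719 × 5.6629 = 1.02315
Highest is cycle (3) at 1.0232 (>1, arbitrage).

1.0232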